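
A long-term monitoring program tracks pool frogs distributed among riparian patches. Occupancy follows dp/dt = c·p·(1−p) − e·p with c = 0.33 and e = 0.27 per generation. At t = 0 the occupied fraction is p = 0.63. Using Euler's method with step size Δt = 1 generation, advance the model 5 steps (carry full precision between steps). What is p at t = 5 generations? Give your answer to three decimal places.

0.366

Update rule: p ← p + [c·p·(1−p) − e·p]·Δt with Δt = 1.
t = 1: p = 0.63000 + (-0.09318) = 0.53682
t = 2: p = 0.53682 + (-0.06289) = 0.47393
t = 3: p = 0.47393 + (-0.04569) = 0.42825
t = 4: p = 0.42825 + (-0.03483) = 0.39342
t = 5: p = 0.39342 + (-0.02747) = 0.36595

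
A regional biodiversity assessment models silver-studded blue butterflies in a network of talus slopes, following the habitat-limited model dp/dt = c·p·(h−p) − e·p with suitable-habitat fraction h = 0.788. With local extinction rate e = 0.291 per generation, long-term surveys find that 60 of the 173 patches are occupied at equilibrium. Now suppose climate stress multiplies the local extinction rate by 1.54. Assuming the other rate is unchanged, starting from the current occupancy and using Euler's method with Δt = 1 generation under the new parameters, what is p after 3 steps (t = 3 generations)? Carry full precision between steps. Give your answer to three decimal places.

0.232

Observed p* = 60/173 = 0.34682.
Balance c(h−p*) = e gives c = e/(0.788 − 0.34682) = 0.291/0.44118 = 0.65960.
Starting from p₀ = 0.34682; update p ← p + (dp/dt)·Δt with the new parameters.
  1  |  dp/dt·Δt = -0.054499  |  p_1 = 0.292321
  2  |  dp/dt·Δt = -0.035427  |  p_2 = 0.256894
  3  |  dp/dt·Δt = -0.025131  |  p_3 = 0.231764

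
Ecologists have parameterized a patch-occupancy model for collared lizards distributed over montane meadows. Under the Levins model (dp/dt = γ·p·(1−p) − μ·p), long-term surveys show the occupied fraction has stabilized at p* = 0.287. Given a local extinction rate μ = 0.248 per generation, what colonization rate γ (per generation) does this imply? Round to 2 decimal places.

At equilibrium γ(1−p*) = μ, so γ = μ/(1−p*).
γ = 0.248/(1 − 0.287) = 0.248/0.7130 = 0.3478.

0.35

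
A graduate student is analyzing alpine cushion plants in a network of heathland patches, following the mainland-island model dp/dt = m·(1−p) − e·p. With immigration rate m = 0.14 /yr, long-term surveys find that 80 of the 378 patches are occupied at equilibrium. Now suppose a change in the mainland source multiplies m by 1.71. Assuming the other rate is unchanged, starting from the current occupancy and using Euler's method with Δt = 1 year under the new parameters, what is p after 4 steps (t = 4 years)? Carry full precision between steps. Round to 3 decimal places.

0.314

Observed p* = 80/378 = 0.21164.
Balance m(1−p*) = e·p* gives e = m(1−p*)/p* = 0.14×0.78836/0.21164 = 0.52150.
Starting from p₀ = 0.21164; update p ← p + (dp/dt)·Δt with the new parameters.
  1  |  dp/dt·Δt = +0.078363  |  p_1 = 0.290003
  2  |  dp/dt·Δt = +0.018737  |  p_2 = 0.308740
  3  |  dp/dt·Δt = +0.004480  |  p_3 = 0.313220
  4  |  dp/dt·Δt = +0.001071  |  p_4 = 0.314291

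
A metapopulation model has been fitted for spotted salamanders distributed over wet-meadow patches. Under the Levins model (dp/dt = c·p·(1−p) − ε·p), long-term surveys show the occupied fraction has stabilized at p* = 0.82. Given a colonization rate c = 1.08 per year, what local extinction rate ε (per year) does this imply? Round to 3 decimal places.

0.194

At equilibrium c(1−p*) = ε.
ε = 1.08 × (1 − 0.82) = 1.08 × 0.1800 = 0.1944.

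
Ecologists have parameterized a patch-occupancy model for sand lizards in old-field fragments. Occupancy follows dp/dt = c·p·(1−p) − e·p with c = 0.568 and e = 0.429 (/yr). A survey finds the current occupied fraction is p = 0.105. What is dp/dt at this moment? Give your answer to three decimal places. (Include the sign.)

Colonization term: c·p·(1−p) = 0.568×0.105×0.8950 = 0.05338.
Extinction term: e·p = 0.04504.
dp/dt = 0.05338 − 0.04504 = 0.00833.

0.008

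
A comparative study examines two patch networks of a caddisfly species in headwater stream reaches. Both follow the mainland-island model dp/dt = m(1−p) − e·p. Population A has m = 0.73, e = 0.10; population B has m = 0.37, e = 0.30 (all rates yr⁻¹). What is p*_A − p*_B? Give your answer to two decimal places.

A: p*_A = m/(m+e) = 0.73/0.8300 = 0.8795.
B: p*_B = 0.37/0.6700 = 0.5522.
p*_A − p*_B = 0.8795 − 0.5522 = 0.3273.

0.33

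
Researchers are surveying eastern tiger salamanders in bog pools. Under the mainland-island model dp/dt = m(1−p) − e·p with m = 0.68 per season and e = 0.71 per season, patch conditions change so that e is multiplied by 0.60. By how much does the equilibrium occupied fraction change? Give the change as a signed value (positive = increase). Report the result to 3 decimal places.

0.126

Before: p* = 0.68/(0.68+0.71) = 0.4892.
After: m = 0.68, e = 0.426; p* = 0.68/1.1060 = 0.6148.
Δp* = 0.6148 − 0.4892 = +0.1256.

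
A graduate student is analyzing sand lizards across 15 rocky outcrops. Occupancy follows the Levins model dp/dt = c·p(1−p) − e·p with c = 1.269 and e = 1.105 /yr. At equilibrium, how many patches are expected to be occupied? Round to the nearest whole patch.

2

p* = 1 − e/c = 1 − 1.105/1.269 = 0.1292.
Expected occupied patches = N × p* = 15 × 0.1292 = 1.94 ≈ 2.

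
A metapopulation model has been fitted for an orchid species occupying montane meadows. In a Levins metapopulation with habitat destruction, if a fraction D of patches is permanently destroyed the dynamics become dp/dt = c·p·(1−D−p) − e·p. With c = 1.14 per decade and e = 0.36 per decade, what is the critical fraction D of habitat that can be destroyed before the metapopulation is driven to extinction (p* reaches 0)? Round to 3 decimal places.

The nontrivial equilibrium is p* = (1−D) − e/c; extinction occurs when this hits zero.
So D_crit = 1 − e/c = 1 − 0.36/1.14 = 1 − 0.3158 = 0.6842.
This equals the undisturbed p*, a classic result of Lande's extension.

0.684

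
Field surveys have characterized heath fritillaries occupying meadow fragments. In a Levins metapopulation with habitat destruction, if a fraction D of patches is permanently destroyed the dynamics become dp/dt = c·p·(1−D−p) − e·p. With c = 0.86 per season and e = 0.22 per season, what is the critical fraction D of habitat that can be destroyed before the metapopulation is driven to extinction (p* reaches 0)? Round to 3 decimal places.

0.744

The nontrivial equilibrium is p* = (1−D) − e/c; extinction occurs when this hits zero.
So D_crit = 1 − e/c = 1 − 0.22/0.86 = 1 − 0.2558 = 0.7442.
Note this equals the original equilibrium occupancy — the Levins extinction-debt result.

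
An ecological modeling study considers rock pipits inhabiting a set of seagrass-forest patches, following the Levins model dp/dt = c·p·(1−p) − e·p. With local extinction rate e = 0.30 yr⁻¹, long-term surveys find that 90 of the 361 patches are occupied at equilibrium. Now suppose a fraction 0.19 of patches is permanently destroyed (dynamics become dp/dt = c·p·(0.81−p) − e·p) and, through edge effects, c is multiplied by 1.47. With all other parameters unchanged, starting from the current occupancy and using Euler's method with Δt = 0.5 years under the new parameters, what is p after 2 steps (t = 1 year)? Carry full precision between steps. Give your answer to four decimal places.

0.2564

Observed p* = 90/361 = 0.24931.
Balance c(1−p*) = e gives c = e/(1 − 0.24931) = 0.30/0.75069 = 0.39963.
Starting from p₀ = 0.24931; update p ← p + (dp/dt)·Δt with the new parameters.
t = 0.5: p = 0.24931 + (+0.00366) = 0.25297
t = 1: p = 0.25297 + (+0.00344) = 0.25641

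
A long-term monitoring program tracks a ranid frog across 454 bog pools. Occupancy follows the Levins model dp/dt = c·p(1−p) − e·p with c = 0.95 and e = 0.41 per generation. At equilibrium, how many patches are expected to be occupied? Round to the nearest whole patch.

258

p* = 1 − e/c = 1 − 0.41/0.95 = 0.5684.
Expected occupied patches = N × p* = 454 × 0.5684 = 258.06 ≈ 258.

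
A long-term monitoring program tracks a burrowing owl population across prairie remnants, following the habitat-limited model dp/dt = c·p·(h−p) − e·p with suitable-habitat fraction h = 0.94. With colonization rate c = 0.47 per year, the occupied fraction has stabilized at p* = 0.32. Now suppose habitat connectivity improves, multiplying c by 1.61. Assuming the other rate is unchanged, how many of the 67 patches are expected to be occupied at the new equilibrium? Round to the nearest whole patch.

Balance c(h−p*) = e gives e = 0.47×(0.94 − 0.32000) = 0.29140.
New p* = 0.94 − e/c = 0.94 − 0.29140/0.75670 = 0.55491.
Expected occupied = 67 × 0.55491 = 37.18 ≈ 37.

37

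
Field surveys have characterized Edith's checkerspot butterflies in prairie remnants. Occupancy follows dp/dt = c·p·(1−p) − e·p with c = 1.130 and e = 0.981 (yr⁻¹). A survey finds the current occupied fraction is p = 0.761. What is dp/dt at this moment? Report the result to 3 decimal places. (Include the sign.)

Colonization term: c·p·(1−p) = 1.130×0.761×0.2390 = 0.20552.
Extinction term: e·p = 0.74654.
dp/dt = 0.20552 − 0.74654 = -0.54102.

-0.541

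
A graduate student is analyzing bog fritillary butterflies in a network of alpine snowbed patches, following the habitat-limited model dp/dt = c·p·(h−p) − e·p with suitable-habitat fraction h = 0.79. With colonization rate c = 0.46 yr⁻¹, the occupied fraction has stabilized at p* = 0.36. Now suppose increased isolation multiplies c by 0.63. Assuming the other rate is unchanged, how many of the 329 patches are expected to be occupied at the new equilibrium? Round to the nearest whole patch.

35

Balance c(h−p*) = e gives e = 0.46×(0.79 − 0.36000) = 0.19780.
New p* = 0.79 − e/c = 0.79 − 0.19780/0.28980 = 0.10746.
Expected occupied = 329 × 0.10746 = 35.35 ≈ 35.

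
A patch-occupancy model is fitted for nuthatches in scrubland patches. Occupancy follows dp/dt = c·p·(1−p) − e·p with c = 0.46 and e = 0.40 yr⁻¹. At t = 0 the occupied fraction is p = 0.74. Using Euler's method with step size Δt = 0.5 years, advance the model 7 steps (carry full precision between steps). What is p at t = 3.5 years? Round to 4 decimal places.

Update rule: p ← p + [c·p·(1−p) − e·p]·Δt with Δt = 0.5.
  1  |  dp/dt·Δt = -0.103748  |  p_1 = 0.636252
  2  |  dp/dt·Δt = -0.074020  |  p_2 = 0.562232
  3  |  dp/dt·Δt = -0.055837  |  p_3 = 0.506395
  4  |  dp/dt·Δt = -0.043788  |  p_4 = 0.462606
  5  |  dp/dt·Δt = -0.035343  |  p_5 = 0.427263
  6  |  dp/dt·Δt = -0.029170  |  p_6 = 0.398094
  7  |  dp/dt·Δt = -0.024507  |  p_7 = 0.373587

0.3736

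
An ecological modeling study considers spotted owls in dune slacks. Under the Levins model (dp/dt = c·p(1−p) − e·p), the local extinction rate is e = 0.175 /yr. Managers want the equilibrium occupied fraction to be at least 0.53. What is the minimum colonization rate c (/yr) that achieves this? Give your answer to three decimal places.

0.372

p* = 1 − e/c ≥ 0.53 requires e/c ≤ 0.4700, i.e. c ≥ e/0.4700.
c_min = 0.175/0.4700 = 0.3723.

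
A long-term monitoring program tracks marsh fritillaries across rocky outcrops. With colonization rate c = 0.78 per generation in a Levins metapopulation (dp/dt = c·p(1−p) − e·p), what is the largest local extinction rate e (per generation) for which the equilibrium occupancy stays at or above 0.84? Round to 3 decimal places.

0.125

1 − e/c ≥ 0.84 ⇒ e ≤ c(1 − 0.84) = 0.78 × 0.1600.
e_max = 0.1248.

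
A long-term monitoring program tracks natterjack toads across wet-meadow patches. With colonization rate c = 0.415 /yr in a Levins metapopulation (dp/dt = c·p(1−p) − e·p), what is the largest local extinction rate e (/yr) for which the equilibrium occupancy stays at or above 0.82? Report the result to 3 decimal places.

0.075

1 − e/c ≥ 0.82 ⇒ e ≤ c(1 − 0.82) = 0.415 × 0.1800.
e_max = 0.0747.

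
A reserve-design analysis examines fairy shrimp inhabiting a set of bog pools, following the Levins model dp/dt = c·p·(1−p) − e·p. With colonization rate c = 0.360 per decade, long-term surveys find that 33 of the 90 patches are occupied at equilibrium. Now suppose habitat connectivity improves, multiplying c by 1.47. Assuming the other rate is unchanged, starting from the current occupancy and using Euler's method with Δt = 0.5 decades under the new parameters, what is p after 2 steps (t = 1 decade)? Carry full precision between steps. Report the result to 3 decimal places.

0.405

Observed p* = 33/90 = 0.36667.
Balance c(1−p*) = e gives e = 0.360×(1 − 0.36667) = 0.22800.
Starting from p₀ = 0.36667; update p ← p + (dp/dt)·Δt with the new parameters.
step 1: Δp = +0.01965, p = 0.38631
step 2: Δp = +0.01869, p = 0.40500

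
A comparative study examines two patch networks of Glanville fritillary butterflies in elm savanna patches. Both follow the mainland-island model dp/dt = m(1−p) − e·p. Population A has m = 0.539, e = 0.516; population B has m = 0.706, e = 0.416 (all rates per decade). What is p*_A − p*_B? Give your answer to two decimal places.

A: p*_A = m/(m+e) = 0.539/1.0550 = 0.5109.
B: p*_B = 0.706/1.1220 = 0.6292.
p*_A − p*_B = 0.5109 − 0.6292 = -0.1183.

-0.12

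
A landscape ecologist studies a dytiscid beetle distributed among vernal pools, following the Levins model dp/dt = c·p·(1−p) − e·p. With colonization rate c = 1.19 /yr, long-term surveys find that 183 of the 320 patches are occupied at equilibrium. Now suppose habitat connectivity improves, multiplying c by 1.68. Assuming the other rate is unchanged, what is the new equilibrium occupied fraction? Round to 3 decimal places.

Observed p* = 183/320 = 0.57188.
Balance c(1−p*) = e gives e = 1.19×(1 − 0.57188) = 0.50946.
New p* = 1 − e/c = 1 − 0.50946/1.99920 = 0.74517.

0.745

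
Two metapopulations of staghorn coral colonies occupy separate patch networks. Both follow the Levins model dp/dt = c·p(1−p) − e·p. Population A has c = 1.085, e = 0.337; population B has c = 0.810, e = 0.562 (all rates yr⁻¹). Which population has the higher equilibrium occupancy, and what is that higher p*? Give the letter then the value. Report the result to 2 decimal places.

A, 0.69

A: p*_A = 1 − 0.337/1.085 = 0.6894.
B: p*_B = 1 − 0.562/0.810 = 0.3062.
A is higher at 0.6894.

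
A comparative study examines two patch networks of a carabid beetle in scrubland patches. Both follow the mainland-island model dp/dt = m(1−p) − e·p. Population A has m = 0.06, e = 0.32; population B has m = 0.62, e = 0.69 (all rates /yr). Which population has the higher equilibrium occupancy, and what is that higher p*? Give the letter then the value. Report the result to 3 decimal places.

A: p*_A = m/(m+e) = 0.06/0.3800 = 0.1579.
B: p*_B = 0.62/1.3100 = 0.4733.
B is higher at 0.4733.

B, 0.473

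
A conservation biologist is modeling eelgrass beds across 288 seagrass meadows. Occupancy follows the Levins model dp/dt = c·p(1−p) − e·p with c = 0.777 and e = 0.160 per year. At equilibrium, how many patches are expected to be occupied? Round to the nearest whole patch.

229

p* = 1 − e/c = 1 − 0.160/0.777 = 0.7941.
Expected occupied patches = N × p* = 288 × 0.7941 = 228.69 ≈ 229.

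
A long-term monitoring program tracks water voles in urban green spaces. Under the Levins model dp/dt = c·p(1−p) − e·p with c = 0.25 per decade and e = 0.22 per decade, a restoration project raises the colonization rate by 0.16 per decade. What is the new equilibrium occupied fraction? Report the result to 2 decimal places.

0.46

Before: p* = 1 − 0.22/0.25 = 0.1200.
After the change, c = 0.41, e = 0.22, so p* = 1 − 0.22/0.41 = 0.4634.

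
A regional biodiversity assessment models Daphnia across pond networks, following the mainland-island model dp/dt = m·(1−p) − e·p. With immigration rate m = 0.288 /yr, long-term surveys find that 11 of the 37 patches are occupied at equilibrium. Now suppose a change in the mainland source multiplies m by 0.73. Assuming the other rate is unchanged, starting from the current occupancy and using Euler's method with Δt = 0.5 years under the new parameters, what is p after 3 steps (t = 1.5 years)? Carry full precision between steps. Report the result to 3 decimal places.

Observed p* = 11/37 = 0.29730.
Balance m(1−p*) = e·p* gives e = m(1−p*)/p* = 0.288×0.70270/0.29730 = 0.68073.
Starting from p₀ = 0.29730; update p ← p + (dp/dt)·Δt with the new parameters.
t = 0.5: p = 0.29730 + (-0.02732) = 0.26998
t = 1: p = 0.26998 + (-0.01515) = 0.25483
t = 1.5: p = 0.25483 + (-0.00840) = 0.24643

0.246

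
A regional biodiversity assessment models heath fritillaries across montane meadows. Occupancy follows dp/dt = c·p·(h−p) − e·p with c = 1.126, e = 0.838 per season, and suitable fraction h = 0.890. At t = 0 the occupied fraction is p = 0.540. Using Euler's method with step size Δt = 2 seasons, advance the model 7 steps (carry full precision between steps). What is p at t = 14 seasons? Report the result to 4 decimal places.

0.1238

Update rule: p ← p + [c·p·(h−p) − e·p]·Δt with Δt = 2.
  1  |  dp/dt·Δt = -0.479412  |  p_1 = 0.060588
  2  |  dp/dt·Δt = +0.011623  |  p_2 = 0.072211
  3  |  dp/dt·Δt = +0.011963  |  p_3 = 0.084173
  4  |  dp/dt·Δt = +0.011677  |  p_4 = 0.095850
  5  |  dp/dt·Δt = +0.010776  |  p_5 = 0.106626
  6  |  dp/dt·Δt = +0.009400  |  p_6 = 0.116026
  7  |  dp/dt·Δt = +0.007773  |  p_7 = 0.123799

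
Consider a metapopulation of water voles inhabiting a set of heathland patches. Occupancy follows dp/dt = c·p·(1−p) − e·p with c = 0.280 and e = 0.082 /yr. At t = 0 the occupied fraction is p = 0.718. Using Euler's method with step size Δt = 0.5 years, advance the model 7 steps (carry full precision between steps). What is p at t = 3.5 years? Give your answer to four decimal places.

0.7123

Update rule: p ← p + [c·p·(1−p) − e·p]·Δt with Δt = 0.5.
t = 0.5: p = 0.71800 + (-0.00109) = 0.71691
t = 1: p = 0.71691 + (-0.00098) = 0.71593
t = 1.5: p = 0.71593 + (-0.00088) = 0.71505
t = 2: p = 0.71505 + (-0.00079) = 0.71426
t = 2.5: p = 0.71426 + (-0.00071) = 0.71355
t = 3: p = 0.71355 + (-0.00064) = 0.71291
t = 3.5: p = 0.71291 + (-0.00058) = 0.71233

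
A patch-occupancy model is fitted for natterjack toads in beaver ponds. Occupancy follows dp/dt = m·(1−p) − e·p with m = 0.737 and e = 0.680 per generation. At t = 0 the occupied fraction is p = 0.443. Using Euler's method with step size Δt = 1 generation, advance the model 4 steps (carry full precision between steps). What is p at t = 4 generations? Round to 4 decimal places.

0.5178

Update rule: p ← p + [m·(1−p) − e·p]·Δt with Δt = 1.
t = 1: p = 0.44300 + (+0.10927) = 0.55227
t = 2: p = 0.55227 + (-0.04557) = 0.50670
t = 3: p = 0.50670 + (+0.01900) = 0.52570
t = 4: p = 0.52570 + (-0.00792) = 0.51778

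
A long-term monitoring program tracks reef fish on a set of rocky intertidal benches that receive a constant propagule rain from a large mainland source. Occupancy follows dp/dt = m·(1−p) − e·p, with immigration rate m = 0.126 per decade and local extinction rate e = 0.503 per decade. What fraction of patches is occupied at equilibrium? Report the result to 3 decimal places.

0.200

Setting dp/dt = 0: m − m·p* = e·p*, so m = (m+e)·p*.
p* = m/(m+e) = 0.126/(0.126+0.503) = 0.126/0.6290 = 0.2003.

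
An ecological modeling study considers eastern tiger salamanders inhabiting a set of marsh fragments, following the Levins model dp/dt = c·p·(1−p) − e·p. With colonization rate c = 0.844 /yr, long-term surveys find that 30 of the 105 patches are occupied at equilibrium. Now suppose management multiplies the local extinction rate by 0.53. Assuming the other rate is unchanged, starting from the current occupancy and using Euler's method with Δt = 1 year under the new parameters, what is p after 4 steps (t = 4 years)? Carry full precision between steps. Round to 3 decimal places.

0.559

Observed p* = 30/105 = 0.28571.
Balance c(1−p*) = e gives e = 0.844×(1 − 0.28571) = 0.60286.
Starting from p₀ = 0.28571; update p ← p + (dp/dt)·Δt with the new parameters.
t = 1: p = 0.28571 + (+0.08096) = 0.36667
t = 2: p = 0.36667 + (+0.07884) = 0.44551
t = 3: p = 0.44551 + (+0.06615) = 0.51166
t = 4: p = 0.51166 + (+0.04740) = 0.55906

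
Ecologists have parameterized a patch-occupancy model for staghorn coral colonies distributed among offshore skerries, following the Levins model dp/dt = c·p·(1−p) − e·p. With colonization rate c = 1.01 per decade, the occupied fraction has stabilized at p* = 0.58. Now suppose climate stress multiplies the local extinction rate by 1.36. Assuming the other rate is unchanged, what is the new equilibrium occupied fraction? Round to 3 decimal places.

Balance c(1−p*) = e gives e = 1.01×(1 − 0.58000) = 0.42420.
New p* = 1 − e/c = 1 − 0.57691/1.01000 = 0.42880.

0.429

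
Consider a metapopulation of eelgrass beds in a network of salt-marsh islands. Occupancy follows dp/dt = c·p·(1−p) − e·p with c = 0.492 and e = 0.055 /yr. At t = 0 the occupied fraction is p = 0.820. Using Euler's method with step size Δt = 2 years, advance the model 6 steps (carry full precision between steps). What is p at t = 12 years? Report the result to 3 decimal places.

0.888

Update rule: p ← p + [c·p·(1−p) − e·p]·Δt with Δt = 2.
  1  |  dp/dt·Δt = +0.055038  |  p_1 = 0.875038
  2  |  dp/dt·Δt = +0.011342  |  p_2 = 0.886381
  3  |  dp/dt·Δt = +0.001597  |  p_3 = 0.887977
  4  |  dp/dt·Δt = +0.000204  |  p_4 = 0.888182
  5  |  dp/dt·Δt = +0.000026  |  p_5 = 0.888208
  6  |  dp/dt·Δt = +0.000003  |  p_6 = 0.888211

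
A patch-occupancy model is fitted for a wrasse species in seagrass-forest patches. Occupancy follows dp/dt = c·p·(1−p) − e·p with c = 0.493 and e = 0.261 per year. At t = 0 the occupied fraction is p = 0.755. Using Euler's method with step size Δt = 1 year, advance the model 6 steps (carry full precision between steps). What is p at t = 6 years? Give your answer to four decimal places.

0.5049

Update rule: p ← p + [c·p·(1−p) − e·p]·Δt with Δt = 1.
step 1: Δp = -0.10586, p = 0.64914
step 2: Δp = -0.05714, p = 0.59200
step 3: Δp = -0.03543, p = 0.55656
step 4: Δp = -0.02359, p = 0.53297
step 5: Δp = -0.01639, p = 0.51658
step 6: Δp = -0.01171, p = 0.50487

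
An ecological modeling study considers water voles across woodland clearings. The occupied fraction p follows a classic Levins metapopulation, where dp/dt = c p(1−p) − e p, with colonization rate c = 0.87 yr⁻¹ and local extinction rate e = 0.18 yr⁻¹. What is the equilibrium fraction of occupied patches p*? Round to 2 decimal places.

0.79

At equilibrium, colonization balances extinction: c·p*·(1−p*) = e·p*.
So p* = 1 − e/c = 1 − 0.18/0.87 = 1 − 0.2069 = 0.7931.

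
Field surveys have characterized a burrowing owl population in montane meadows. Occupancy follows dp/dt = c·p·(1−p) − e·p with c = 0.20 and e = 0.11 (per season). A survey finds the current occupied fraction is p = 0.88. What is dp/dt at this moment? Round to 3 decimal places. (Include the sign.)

-0.076

Colonization term: c·p·(1−p) = 0.20×0.88×0.1200 = 0.02112.
Extinction term: e·p = 0.09680.
dp/dt = 0.02112 − 0.09680 = -0.07568.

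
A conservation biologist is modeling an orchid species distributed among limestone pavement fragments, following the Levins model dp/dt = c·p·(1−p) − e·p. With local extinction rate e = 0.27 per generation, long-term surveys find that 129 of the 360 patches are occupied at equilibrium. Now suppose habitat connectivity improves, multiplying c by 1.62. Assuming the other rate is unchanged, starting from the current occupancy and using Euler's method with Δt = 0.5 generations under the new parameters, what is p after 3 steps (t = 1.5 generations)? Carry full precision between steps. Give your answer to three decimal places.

Observed p* = 129/360 = 0.35833.
Balance c(1−p*) = e gives c = e/(1 − 0.35833) = 0.27/0.64167 = 0.42078.
Starting from p₀ = 0.35833; update p ← p + (dp/dt)·Δt with the new parameters.
p: 0.35833 → 0.38833  (Δp = +0.02999)
p: 0.38833 → 0.41686  (Δp = +0.02853)
p: 0.41686 → 0.44343  (Δp = +0.02658)

0.443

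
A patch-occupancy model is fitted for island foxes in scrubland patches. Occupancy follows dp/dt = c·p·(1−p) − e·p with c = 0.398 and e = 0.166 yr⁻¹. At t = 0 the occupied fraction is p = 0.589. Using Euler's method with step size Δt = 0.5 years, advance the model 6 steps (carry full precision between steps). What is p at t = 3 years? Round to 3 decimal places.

0.586

Update rule: p ← p + [c·p·(1−p) − e·p]·Δt with Δt = 0.5.
t = 0.5: p = 0.58900 + (-0.00071) = 0.58829
t = 1: p = 0.58829 + (-0.00063) = 0.58766
t = 1.5: p = 0.58766 + (-0.00055) = 0.58710
t = 2: p = 0.58710 + (-0.00049) = 0.58661
t = 2.5: p = 0.58661 + (-0.00043) = 0.58618
t = 3: p = 0.58618 + (-0.00038) = 0.58580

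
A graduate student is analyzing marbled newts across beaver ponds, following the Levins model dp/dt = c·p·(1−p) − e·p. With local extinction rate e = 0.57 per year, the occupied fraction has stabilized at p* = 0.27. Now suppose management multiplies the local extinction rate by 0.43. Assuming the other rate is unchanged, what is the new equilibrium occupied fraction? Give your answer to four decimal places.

Balance c(1−p*) = e gives c = e/(1 − 0.27000) = 0.57/0.73000 = 0.78082.
New p* = 1 − e/c = 1 − 0.24510/0.78082 = 0.68610.

0.6861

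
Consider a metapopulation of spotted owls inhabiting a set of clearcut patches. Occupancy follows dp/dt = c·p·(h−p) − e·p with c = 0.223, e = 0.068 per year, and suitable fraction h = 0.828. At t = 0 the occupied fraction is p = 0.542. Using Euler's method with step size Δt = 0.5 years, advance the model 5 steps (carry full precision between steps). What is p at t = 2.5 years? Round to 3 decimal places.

Update rule: p ← p + [c·p·(h−p) − e·p]·Δt with Δt = 0.5.
  1  |  dp/dt·Δt = -0.001144  |  p_1 = 0.540856
  2  |  dp/dt·Δt = -0.001073  |  p_2 = 0.539783
  3  |  dp/dt·Δt = -0.001006  |  p_3 = 0.538777
  4  |  dp/dt·Δt = -0.000944  |  p_4 = 0.537833
  5  |  dp/dt·Δt = -0.000885  |  p_5 = 0.536948

0.537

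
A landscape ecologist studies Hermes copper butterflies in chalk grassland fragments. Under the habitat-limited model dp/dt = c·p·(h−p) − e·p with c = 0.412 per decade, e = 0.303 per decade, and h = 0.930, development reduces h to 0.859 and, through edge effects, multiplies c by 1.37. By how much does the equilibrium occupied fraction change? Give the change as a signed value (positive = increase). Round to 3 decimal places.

0.128

Before: p* = h − e/c = 0.930 − 0.303/0.412 = 0.930 − 0.7354 = 0.1946.
After: c = 0.56444, e = 0.303, h = 0.859; p* = 0.859 − 0.303/0.56444 = 0.3222.
Δp* = 0.3222 − 0.1946 = +0.1276.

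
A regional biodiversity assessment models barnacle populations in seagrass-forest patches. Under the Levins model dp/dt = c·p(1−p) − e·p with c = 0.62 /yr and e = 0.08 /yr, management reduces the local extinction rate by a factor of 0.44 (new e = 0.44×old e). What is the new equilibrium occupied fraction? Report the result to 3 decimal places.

Before: p* = 1 − 0.08/0.62 = 0.8710.
After the change, c = 0.62, e = 0.0352, so p* = 1 − 0.0352/0.62 = 0.9432.

0.943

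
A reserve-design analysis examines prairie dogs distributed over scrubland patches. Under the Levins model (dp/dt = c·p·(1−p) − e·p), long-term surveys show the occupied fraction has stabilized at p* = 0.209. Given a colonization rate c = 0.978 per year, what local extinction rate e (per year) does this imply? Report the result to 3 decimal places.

At equilibrium c(1−p*) = e.
e = 0.978 × (1 − 0.209) = 0.978 × 0.7910 = 0.7736.

0.774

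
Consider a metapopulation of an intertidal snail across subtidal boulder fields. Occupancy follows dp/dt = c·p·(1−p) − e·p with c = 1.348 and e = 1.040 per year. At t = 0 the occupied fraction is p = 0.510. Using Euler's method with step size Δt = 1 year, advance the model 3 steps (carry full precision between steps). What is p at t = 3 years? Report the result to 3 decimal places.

Update rule: p ← p + [c·p·(1−p) − e·p]·Δt with Δt = 1.
p: 0.51000 → 0.31647  (Δp = -0.19353)
p: 0.31647 → 0.27893  (Δp = -0.03753)
p: 0.27893 → 0.25997  (Δp = -0.01897)

0.260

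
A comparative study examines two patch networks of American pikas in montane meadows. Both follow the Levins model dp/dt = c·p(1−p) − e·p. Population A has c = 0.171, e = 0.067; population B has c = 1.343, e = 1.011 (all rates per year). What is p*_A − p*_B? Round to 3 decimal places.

0.361

A: p*_A = 1 − 0.067/0.171 = 0.6082.
B: p*_B = 1 − 1.011/1.343 = 0.2472.
p*_A − p*_B = 0.6082 − 0.2472 = 0.3610.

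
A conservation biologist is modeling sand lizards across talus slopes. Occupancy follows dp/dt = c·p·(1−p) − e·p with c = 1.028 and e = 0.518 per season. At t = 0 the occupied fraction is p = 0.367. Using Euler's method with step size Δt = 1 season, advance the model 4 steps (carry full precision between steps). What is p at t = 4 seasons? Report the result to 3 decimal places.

Update rule: p ← p + [c·p·(1−p) − e·p]·Δt with Δt = 1.
p: 0.36700 → 0.41571  (Δp = +0.04871)
p: 0.41571 → 0.45007  (Δp = +0.03436)
p: 0.45007 → 0.47137  (Δp = +0.02130)
p: 0.47137 → 0.48336  (Δp = +0.01199)

0.483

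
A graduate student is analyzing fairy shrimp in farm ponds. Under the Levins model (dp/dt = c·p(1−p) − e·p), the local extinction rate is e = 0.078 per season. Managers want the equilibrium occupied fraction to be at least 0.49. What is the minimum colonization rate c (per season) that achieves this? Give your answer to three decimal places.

0.153

p* = 1 − e/c ≥ 0.49 requires e/c ≤ 0.5100, i.e. c ≥ e/0.5100.
c_min = 0.078/0.5100 = 0.1529.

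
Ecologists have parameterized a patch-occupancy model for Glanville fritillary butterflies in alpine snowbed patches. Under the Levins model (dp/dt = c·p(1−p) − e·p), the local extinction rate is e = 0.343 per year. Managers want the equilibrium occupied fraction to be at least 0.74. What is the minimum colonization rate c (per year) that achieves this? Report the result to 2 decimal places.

p* = 1 − e/c ≥ 0.74 requires e/c ≤ 0.2600, i.e. c ≥ e/0.2600.
c_min = 0.343/0.2600 = 1.3192.

1.32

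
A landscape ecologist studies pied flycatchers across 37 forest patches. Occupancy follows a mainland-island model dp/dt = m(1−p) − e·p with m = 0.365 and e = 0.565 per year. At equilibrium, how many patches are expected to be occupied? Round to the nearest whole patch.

p* = m/(m+e) = 0.365/0.9300 = 0.3925.
Expected occupied patches = N × p* = 37 × 0.3925 = 14.52 ≈ 15.

15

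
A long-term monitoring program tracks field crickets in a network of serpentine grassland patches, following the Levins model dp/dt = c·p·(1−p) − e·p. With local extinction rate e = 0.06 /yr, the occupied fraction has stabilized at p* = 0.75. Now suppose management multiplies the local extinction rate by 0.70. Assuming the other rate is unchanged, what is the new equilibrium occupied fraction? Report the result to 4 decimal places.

Balance c(1−p*) = e gives c = e/(1 − 0.75000) = 0.06/0.25000 = 0.24000.
New p* = 1 − e/c = 1 − 0.04200/0.24000 = 0.82500.

0.8250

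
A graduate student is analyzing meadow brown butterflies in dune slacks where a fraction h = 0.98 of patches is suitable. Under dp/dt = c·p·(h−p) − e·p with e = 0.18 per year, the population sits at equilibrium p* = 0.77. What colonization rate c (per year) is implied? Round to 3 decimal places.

At equilibrium c(h−p*) = e, so c = e/(h−p*).
c = 0.18/(0.98 − 0.77) = 0.18/0.2100 = 0.8571.

0.857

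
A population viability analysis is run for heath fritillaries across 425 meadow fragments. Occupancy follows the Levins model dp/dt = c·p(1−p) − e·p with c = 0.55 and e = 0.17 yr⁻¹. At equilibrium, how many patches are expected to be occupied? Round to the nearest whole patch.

p* = 1 − e/c = 1 − 0.17/0.55 = 0.6909.
Expected occupied patches = N × p* = 425 × 0.6909 = 293.64 ≈ 294.

294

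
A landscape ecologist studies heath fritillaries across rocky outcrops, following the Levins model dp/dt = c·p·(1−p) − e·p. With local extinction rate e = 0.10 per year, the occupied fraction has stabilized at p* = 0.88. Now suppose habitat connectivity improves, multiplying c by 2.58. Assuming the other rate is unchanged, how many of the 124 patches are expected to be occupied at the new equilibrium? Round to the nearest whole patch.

Balance c(1−p*) = e gives c = e/(1 − 0.88000) = 0.10/0.12000 = 0.83333.
New p* = 1 − e/c = 1 − 0.10000/2.14999 = 0.95349.
Expected occupied = 124 × 0.95349 = 118.23 ≈ 118.

118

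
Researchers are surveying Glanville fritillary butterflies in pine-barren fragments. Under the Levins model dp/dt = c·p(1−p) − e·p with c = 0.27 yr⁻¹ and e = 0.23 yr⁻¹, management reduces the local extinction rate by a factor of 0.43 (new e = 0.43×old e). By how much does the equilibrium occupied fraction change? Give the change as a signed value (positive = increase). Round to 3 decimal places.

Before: p* = 1 − 0.23/0.27 = 0.1481.
After the change, c = 0.27, e = 0.0989, so p* = 1 − 0.0989/0.27 = 0.6337.
Δp* = 0.6337 − 0.1481 = +0.4856.

0.486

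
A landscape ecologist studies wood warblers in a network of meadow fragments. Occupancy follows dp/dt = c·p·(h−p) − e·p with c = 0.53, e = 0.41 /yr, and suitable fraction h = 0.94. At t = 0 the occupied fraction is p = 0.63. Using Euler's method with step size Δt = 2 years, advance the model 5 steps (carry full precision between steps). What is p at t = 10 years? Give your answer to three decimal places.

Update rule: p ← p + [c·p·(h−p) − e·p]·Δt with Δt = 2.
p: 0.63000 → 0.32042  (Δp = -0.30958)
p: 0.32042 → 0.26811  (Δp = -0.05231)
p: 0.26811 → 0.23921  (Δp = -0.02890)
p: 0.23921 → 0.22075  (Δp = -0.01846)
p: 0.22075 → 0.20804  (Δp = -0.01271)

0.208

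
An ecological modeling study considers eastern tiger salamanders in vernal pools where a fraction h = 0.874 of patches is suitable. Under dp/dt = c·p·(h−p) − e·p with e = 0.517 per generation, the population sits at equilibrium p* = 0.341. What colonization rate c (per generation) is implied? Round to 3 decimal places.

0.970

At equilibrium c(h−p*) = e, so c = e/(h−p*).
c = 0.517/(0.874 − 0.341) = 0.517/0.5330 = 0.9700.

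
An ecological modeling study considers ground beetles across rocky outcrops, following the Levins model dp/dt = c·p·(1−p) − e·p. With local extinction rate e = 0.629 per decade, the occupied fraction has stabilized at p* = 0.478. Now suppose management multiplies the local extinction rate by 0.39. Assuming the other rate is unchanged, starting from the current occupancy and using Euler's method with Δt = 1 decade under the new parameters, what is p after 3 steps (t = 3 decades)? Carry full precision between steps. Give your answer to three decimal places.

0.794

Balance c(1−p*) = e gives c = e/(1 − 0.47800) = 0.629/0.52200 = 1.20498.
Starting from p₀ = 0.47800; update p ← p + (dp/dt)·Δt with the new parameters.
t = 1: p = 0.47800 + (+0.18340) = 0.66140
t = 2: p = 0.66140 + (+0.10761) = 0.76901
t = 3: p = 0.76901 + (+0.02540) = 0.79441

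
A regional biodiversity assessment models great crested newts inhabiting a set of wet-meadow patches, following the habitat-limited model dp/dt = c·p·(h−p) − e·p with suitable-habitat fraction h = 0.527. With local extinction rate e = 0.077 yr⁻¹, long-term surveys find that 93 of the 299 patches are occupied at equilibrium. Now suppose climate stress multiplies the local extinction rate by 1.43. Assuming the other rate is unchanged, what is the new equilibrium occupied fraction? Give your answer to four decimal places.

Observed p* = 93/299 = 0.31104.
Balance c(h−p*) = e gives c = e/(0.527 − 0.31104) = 0.077/0.21596 = 0.35655.
New p* = 0.527 − e/c = 0.527 − 0.11011/0.35655 = 0.21818.

0.2182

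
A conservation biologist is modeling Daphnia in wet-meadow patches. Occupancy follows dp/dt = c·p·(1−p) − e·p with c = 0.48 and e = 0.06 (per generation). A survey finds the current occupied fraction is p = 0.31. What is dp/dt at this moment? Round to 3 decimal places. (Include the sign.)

Colonization term: c·p·(1−p) = 0.48×0.31×0.6900 = 0.10267.
Extinction term: e·p = 0.01860.
dp/dt = 0.10267 − 0.01860 = 0.08407.

0.084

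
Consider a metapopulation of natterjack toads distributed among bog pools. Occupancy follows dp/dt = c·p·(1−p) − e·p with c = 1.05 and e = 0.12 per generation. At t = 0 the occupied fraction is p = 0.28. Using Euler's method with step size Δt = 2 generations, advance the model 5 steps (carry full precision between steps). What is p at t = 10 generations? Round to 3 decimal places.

Update rule: p ← p + [c·p·(1−p) − e·p]·Δt with Δt = 2.
step 1: Δp = +0.35616, p = 0.63616
step 2: Δp = +0.33339, p = 0.96955
step 3: Δp = -0.17069, p = 0.79886
step 4: Δp = +0.14571, p = 0.94457
step 5: Δp = -0.11674, p = 0.82783

0.828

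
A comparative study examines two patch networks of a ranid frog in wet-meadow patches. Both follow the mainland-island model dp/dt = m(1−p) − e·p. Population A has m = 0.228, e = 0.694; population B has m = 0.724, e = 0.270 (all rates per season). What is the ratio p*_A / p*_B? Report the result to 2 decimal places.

0.34

A: p*_A = m/(m+e) = 0.228/0.9220 = 0.2473.
B: p*_B = 0.724/0.9940 = 0.7284.
p*_A / p*_B = 0.2473/0.7284 = 0.3395.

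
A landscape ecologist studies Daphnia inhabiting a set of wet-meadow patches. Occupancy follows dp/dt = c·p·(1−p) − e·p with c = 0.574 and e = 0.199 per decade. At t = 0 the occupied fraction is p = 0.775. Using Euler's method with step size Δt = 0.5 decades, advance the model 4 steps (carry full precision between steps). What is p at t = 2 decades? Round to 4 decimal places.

Update rule: p ← p + [c·p·(1−p) − e·p]·Δt with Δt = 0.5.
p: 0.77500 → 0.74793  (Δp = -0.02707)
p: 0.74793 → 0.72762  (Δp = -0.02031)
p: 0.72762 → 0.71210  (Δp = -0.01552)
p: 0.71210 → 0.70009  (Δp = -0.01202)

0.7001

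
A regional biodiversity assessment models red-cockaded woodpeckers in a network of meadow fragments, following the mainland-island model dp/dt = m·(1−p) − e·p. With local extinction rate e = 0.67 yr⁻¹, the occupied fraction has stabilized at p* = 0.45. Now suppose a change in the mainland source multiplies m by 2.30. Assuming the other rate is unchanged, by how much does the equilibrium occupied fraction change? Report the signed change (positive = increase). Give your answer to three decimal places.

0.203

Balance m(1−p*) = e·p* gives m = e·p*/(1−p*) = 0.67×0.45000/0.55000 = 0.54818.
New p* = m/(m+e) = 1.26081/(1.26081+0.67000) = 0.65300.
Δp* = 0.65300 − 0.45000 = +0.20300.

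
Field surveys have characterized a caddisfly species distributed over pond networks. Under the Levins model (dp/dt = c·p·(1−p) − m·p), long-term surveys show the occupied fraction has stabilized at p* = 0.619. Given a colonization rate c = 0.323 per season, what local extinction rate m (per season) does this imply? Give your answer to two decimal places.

At equilibrium c(1−p*) = m.
m = 0.323 × (1 − 0.619) = 0.323 × 0.3810 = 0.1231.

0.12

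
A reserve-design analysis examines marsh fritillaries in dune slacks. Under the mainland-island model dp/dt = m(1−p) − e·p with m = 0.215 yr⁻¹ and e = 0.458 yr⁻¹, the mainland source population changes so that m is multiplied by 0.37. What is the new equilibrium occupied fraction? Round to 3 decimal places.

0.148

Before: p* = 0.215/(0.215+0.458) = 0.3195.
After: m = 0.07955, e = 0.458; p* = 0.07955/0.5375 = 0.1480.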